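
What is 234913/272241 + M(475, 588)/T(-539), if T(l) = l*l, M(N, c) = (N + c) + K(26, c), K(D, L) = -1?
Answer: 68536279615/79091727561 ≈ 0.86654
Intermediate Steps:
M(N, c) = -1 + N + c (M(N, c) = (N + c) - 1 = -1 + N + c)
T(l) = l²
234913/272241 + M(475, 588)/T(-539) = 234913/272241 + (-1 + 475 + 588)/((-539)²) = 234913*(1/272241) + 1062/290521 = 234913/272241 + 1062*(1/290521) = 234913/272241 + 1062/290521 = 68536279615/79091727561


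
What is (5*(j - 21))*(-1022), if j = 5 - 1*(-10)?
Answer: 30660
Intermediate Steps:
j = 15 (j = 5 + 10 = 15)
(5*(j - 21))*(-1022) = (5*(15 - 21))*(-1022) = (5*(-6))*(-1022) = -30*(-1022) = 30660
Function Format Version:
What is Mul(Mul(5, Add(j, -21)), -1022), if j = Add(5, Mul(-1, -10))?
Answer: 30660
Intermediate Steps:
j = 15 (j = Add(5, 10) = 15)
Mul(Mul(5, Add(j, -21)), -1022) = Mul(Mul(5, Add(15, -21)), -1022) = Mul(Mul(5, -6), -1022) = Mul(-30, -1022) = 30660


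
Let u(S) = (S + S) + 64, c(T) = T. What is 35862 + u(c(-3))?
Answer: 35920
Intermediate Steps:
u(S) = 64 + 2*S (u(S) = 2*S + 64 = 64 + 2*S)
35862 + u(c(-3)) = 35862 + (64 + 2*(-3)) = 35862 + (64 - 6) = 35862 + 58 = 35920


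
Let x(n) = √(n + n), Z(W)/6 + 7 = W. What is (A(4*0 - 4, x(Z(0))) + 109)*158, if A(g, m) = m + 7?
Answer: 18328 + 316*I*√21 ≈ 18328.0 + 1448.1*I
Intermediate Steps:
Z(W) = -42 + 6*W
x(n) = √2*√n (x(n) = √(2*n) = √2*√n)
A(g, m) = 7 + m
(A(4*0 - 4, x(Z(0))) + 109)*158 = ((7 + √2*√(-42 + 6*0)) + 109)*158 = ((7 + √2*√(-42 + 0)) + 109)*158 = ((7 + √2*√(-42)) + 109)*158 = ((7 + √2*(I*√42)) + 109)*158 = ((7 + 2*I*√21) + 109)*158 = (116 + 2*I*√21)*158 = 18328 + 316*I*√21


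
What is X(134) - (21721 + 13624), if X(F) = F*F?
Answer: -17389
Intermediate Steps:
X(F) = F²
X(134) - (21721 + 13624) = 134² - (21721 + 13624) = 17956 - 1*35345 = 17956 - 35345 = -17389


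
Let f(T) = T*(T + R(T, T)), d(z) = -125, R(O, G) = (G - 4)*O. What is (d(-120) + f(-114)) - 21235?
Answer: -1541892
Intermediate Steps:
R(O, G) = O*(-4 + G) (R(O, G) = (-4 + G)*O = O*(-4 + G))
f(T) = T*(T + T*(-4 + T))
(d(-120) + f(-114)) - 21235 = (-125 + (-114)²*(-3 - 114)) - 21235 = (-125 + 12996*(-117)) - 21235 = (-125 - 1520532) - 21235 = -1520657 - 21235 = -1541892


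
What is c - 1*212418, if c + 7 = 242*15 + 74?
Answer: -208721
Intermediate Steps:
c = 3697 (c = -7 + (242*15 + 74) = -7 + (3630 + 74) = -7 + 3704 = 3697)
c - 1*212418 = 3697 - 1*212418 = 3697 - 212418 = -208721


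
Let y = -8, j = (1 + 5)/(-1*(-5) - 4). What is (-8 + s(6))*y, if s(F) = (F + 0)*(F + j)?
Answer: -512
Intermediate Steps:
j = 6 (j = 6/(5 - 4) = 6/1 = 6*1 = 6)
s(F) = F*(6 + F) (s(F) = (F + 0)*(F + 6) = F*(6 + F))
(-8 + s(6))*y = (-8 + 6*(6 + 6))*(-8) = (-8 + 6*12)*(-8) = (-8 + 72)*(-8) = 64*(-8) = -512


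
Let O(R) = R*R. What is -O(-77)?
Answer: -5929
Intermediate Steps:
O(R) = R**2
-O(-77) = -1*(-77)**2 = -1*5929 = -5929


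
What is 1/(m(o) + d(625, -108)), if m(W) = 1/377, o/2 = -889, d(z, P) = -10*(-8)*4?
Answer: 377/120641 ≈ 0.0031250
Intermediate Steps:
d(z, P) = 320 (d(z, P) = 80*4 = 320)
o = -1778 (o = 2*(-889) = -1778)
m(W) = 1/377
1/(m(o) + d(625, -108)) = 1/(1/377 + 320) = 1/(120641/377) = 377/120641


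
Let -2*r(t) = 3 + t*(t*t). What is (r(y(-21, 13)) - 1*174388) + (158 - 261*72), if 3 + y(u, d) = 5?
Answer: -386055/2 ≈ -1.9303e+5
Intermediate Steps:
y(u, d) = 2 (y(u, d) = -3 + 5 = 2)
r(t) = -3/2 - t³/2 (r(t) = -(3 + t*(t*t))/2 = -(3 + t*t²)/2 = -(3 + t³)/2 = -3/2 - t³/2)
(r(y(-21, 13)) - 1*174388) + (158 - 261*72) = ((-3/2 - ½*2³) - 1*174388) + (158 - 261*72) = ((-3/2 - ½*8) - 174388) + (158 - 18792) = ((-3/2 - 4) - 174388) - 18634 = (-11/2 - 174388) - 18634 = -348787/2 - 18634 = -386055/2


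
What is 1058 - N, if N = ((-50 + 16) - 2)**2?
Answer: -238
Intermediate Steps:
N = 1296 (N = (-34 - 2)**2 = (-36)**2 = 1296)
1058 - N = 1058 - 1*1296 = 1058 - 1296 = -238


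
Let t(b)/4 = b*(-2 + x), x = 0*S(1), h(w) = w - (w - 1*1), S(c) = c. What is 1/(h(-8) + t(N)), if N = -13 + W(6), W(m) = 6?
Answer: 1/57 ≈ 0.017544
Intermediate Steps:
h(w) = 1 (h(w) = w - (w - 1) = w - (-1 + w) = w + (1 - w) = 1)
x = 0 (x = 0*1 = 0)
N = -7 (N = -13 + 6 = -7)
t(b) = -8*b (t(b) = 4*(b*(-2 + 0)) = 4*(b*(-2)) = 4*(-2*b) = -8*b)
1/(h(-8) + t(N)) = 1/(1 - 8*(-7)) = 1/(1 + 56) = 1/57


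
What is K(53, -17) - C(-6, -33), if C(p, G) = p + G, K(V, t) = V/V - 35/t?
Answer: 715/17 ≈ 42.059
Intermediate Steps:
K(V, t) = 1 - 35/t
C(p, G) = G + p
K(53, -17) - C(-6, -33) = (-35 - 17)/(-17) - (-33 - 6) = -1/17*(-52) - 1*(-39) = 52/17 + 39 = 715/17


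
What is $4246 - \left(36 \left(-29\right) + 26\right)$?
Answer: $5264$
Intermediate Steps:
$4246 - \left(36 \left(-29\right) + 26\right) = 4246 - \left(-1044 + 26\right) = 4246 - -1018 = 4246 + 1018 = 5264$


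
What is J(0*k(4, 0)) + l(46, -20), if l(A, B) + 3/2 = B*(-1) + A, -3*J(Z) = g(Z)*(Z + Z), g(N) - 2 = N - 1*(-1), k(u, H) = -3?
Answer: 129/2 ≈ 64.500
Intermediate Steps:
g(N) = 3 + N (g(N) = 2 + (N - 1*(-1)) = 2 + (N + 1) = 2 + (1 + N) = 3 + N)
J(Z) = -2*Z*(3 + Z)/3 (J(Z) = -(3 + Z)*(Z + Z)/3 = -(3 + Z)*2*Z/3 = -2*Z*(3 + Z)/3)
l(A, B) = -3/2 + A - B (l(A, B) = -3/2 + (B*(-1) + A) = -3/2 + (-B + A) = -3/2 + (A - B) = -3/2 + A - B)
J(0*k(4, 0)) + l(46, -20) = -2*0*(-3)*(3 + 0*(-3))/3 + (-3/2 + 46 - 1*(-20)) = -2/3*0*(3 + 0) + (-3/2 + 46 + 20) = -2/3*0*3 + 129/2 = 0 + 129/2 = 129/2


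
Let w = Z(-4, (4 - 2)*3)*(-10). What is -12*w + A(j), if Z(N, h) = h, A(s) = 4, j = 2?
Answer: 724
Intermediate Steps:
w = -60 (w = ((4 - 2)*3)*(-10) = (2*3)*(-10) = 6*(-10) = -60)
-12*w + A(j) = -12*(-60) + 4 = 720 + 4 = 724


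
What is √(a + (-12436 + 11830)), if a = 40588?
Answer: √39982 ≈ 199.96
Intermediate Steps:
√(a + (-12436 + 11830)) = √(40588 + (-12436 + 11830)) = √(40588 - 606) = √39982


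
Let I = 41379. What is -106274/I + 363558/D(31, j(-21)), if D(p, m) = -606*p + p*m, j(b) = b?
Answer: -5703104740/268094541 ≈ -21.273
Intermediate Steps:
D(p, m) = -606*p + m*p
-106274/I + 363558/D(31, j(-21)) = -106274/41379 + 363558/((31*(-606 - 21))) = -106274*1/41379 + 363558/((31*(-627))) = -106274/41379 + 363558/(-19437) = -106274/41379 + 363558*(-1/19437) = -106274/41379 - 121186/6479 = -5703104740/268094541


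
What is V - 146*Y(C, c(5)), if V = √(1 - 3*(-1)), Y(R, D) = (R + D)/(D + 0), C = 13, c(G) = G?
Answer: -2618/5 ≈ -523.60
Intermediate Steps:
Y(R, D) = (D + R)/D
V = 2 (V = √(1 + 3) = √4 = 2)
V - 146*Y(C, c(5)) = 2 - 146*(5 + 13)/5 = 2 - 146*18/5 = 2 - 2628/5 = -2618/5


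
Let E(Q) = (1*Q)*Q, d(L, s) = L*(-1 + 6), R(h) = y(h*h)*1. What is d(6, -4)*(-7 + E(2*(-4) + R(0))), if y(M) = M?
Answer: 1710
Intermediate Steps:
R(h) = h² (R(h) = (h*h)*1 = h²*1 = h²)
d(L, s) = 5*L (d(L, s) = L*5 = 5*L)
E(Q) = Q² (E(Q) = Q*Q = Q²)
d(6, -4)*(-7 + E(2*(-4) + R(0))) = (5*6)*(-7 + (2*(-4) + 0²)²) = 30*(-7 + (-8 + 0)²) = 30*(-7 + (-8)²) = 30*(-7 + 64) = 30*57 = 1710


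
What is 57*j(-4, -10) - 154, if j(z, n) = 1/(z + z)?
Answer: -1289/8 ≈ -161.13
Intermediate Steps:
j(z, n) = 1/(2*z)
57*j(-4, -10) - 154 = 57*((1/2)/(-4)) - 154 = 57*((1/2)*(-1/4)) - 154 = 57*(-1/8) - 154 = -57/8 - 154 = -1289/8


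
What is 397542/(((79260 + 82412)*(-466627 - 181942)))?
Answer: -198771/52427723684 ≈ -3.7913e-6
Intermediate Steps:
397542/(((79260 + 82412)*(-466627 - 181942))) = 397542/((161672*(-648569))) = 397542/(-104855447368) = 397542*(-1/104855447368) = -198771/52427723684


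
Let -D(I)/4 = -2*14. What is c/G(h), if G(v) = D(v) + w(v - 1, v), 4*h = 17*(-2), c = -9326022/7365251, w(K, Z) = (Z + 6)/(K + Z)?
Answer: -335736792/29733518287 ≈ -0.011292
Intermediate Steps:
D(I) = 112 (D(I) = -(-8)*14 = -4*(-28) = 112)
w(K, Z) = (6 + Z)/(K + Z)
c = -9326022/7365251 (c = -9326022*1/7365251 = -9326022/7365251 ≈ -1.2662)
h = -17/2 (h = (17*(-2))/4 = (1/4)*(-34) = -17/2 ≈ -8.5000)
G(v) = 112 + (6 + v)/(-1 + 2*v) (G(v) = 112 + (6 + v)/((v - 1) + v) = 112 + (6 + v)/((-1 + v) + v) = 112 + (6 + v)/(-1 + 2*v))
c/G(h) = -9326022*(-1 + 2*(-17/2))/(-106 + 225*(-17/2))/7365251 = -9326022*(-1 - 17)/(-106 - 3825/2)/7365251 = -9326022/(7365251*(-4037/2/(-18))) = -9326022/(7365251*((-1/18*(-4037/2)))) = -9326022/(7365251*4037/36) = -9326022/7365251*36/4037 = -335736792/29733518287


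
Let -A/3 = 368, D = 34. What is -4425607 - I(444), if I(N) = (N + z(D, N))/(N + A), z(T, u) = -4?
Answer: -13276819/3 ≈ -4.4256e+6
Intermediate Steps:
A = -1104 (A = -3*368 = -1104)
I(N) = (-4 + N)/(-1104 + N) (I(N) = (N - 4)/(N - 1104) = (-4 + N)/(-1104 + N))
-4425607 - I(444) = -4425607 - (-4 + 444)/(-1104 + 444) = -4425607 - 440/(-660) = -4425607 - (-1)*440/660 = -4425607 - 1*(-⅔) = -4425607 + ⅔ = -13276819/3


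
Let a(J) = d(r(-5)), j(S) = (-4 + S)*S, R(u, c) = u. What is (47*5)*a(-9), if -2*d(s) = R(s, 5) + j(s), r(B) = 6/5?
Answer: 1269/5 ≈ 253.80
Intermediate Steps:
r(B) = 6/5 (r(B) = 6*(1/5) = 6/5)
j(S) = S*(-4 + S)
d(s) = -s/2 - s*(-4 + s)/2 (d(s) = -(s + s*(-4 + s))/2 = -s/2 - s*(-4 + s)/2)
a(J) = 27/25 (a(J) = (1/2)*(6/5)*(3 - 1*6/5) = (1/2)*(6/5)*(3 - 6/5) = (1/2)*(6/5)*(9/5) = 27/25)
(47*5)*a(-9) = (47*5)*(27/25) = 235*(27/25) = 1269/5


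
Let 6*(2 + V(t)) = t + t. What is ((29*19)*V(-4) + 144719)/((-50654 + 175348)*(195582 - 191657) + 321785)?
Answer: 428647/1469237205 ≈ 0.00029175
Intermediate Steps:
V(t) = -2 + t/3 (V(t) = -2 + (t + t)/6 = -2 + (2*t)/6 = -2 + t/3)
((29*19)*V(-4) + 144719)/((-50654 + 175348)*(195582 - 191657) + 321785) = ((29*19)*(-2 + (⅓)*(-4)) + 144719)/((-50654 + 175348)*(195582 - 191657) + 321785) = (551*(-2 - 4/3) + 144719)/(124694*3925 + 321785) = (551*(-10/3) + 144719)/(489423950 + 321785) = (-5510/3 + 144719)/489745735 = (428647/3)*(1/489745735) = 428647/1469237205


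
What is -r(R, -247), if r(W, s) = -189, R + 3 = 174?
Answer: 189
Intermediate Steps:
R = 171 (R = -3 + 174 = 171)
-r(R, -247) = -1*(-189) = 189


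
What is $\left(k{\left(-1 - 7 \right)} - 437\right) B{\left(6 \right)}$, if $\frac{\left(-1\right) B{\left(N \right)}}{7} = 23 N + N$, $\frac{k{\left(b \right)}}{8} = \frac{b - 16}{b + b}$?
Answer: $428400$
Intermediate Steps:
$k{\left(b \right)} = \frac{4 \left(-16 + b\right)}{b}$ ($k{\left(b \right)} = 8 \frac{b - 16}{b + b} = 8 \frac{-16 + b}{2 b} = \frac{4 \left(-16 + b\right)}{b}$)
$B{\left(N \right)} = - 168 N$ ($B{\left(N \right)} = - 7 \left(23 N + N\right) = - 7 \cdot 24 N = - 168 N$)
$\left(k{\left(-1 - 7 \right)} - 437\right) B{\left(6 \right)} = \left(\left(4 - \frac{64}{-1 - 7}\right) - 437\right) \left(\left(-168\right) 6\right) = \left(\left(4 - \frac{64}{-8}\right) - 437\right) \left(-1008\right) = \left(\left(4 - -8\right) - 437\right) \left(-1008\right) = \left(\left(4 + 8\right) - 437\right) \left(-1008\right) = \left(12 - 437\right) \left(-1008\right) = \left(-425\right) \left(-1008\right) = 428400$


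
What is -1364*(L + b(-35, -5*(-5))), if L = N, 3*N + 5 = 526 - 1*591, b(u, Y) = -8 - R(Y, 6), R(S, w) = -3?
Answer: 115940/3 ≈ 38647.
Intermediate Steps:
b(u, Y) = -5 (b(u, Y) = -8 - 1*(-3) = -8 + 3 = -5)
N = -70/3 (N = -5/3 + (526 - 1*591)/3 = -5/3 + (526 - 591)/3 = -5/3 + (⅓)*(-65) = -5/3 - 65/3 = -70/3 ≈ -23.333)
L = -70/3 ≈ -23.333
-1364*(L + b(-35, -5*(-5))) = -1364*(-70/3 - 5) = -1364*(-85/3) = 115940/3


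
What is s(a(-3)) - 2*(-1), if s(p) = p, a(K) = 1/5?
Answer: 11/5 ≈ 2.2000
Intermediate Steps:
a(K) = ⅕
s(a(-3)) - 2*(-1) = ⅕ - 2*(-1) = ⅕ + 2 = 11/5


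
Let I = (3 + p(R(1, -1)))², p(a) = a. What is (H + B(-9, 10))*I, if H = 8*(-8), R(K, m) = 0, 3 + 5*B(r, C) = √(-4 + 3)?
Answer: -2907/5 + 9*I/5 ≈ -581.4 + 1.8*I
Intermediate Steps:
B(r, C) = -⅗ + I/5 (B(r, C) = -⅗ + √(-4 + 3)/5 = -⅗ + √(-1)/5 = -⅗ + I/5)
I = 9 (I = (3 + 0)² = 3² = 9)
H = -64
(H + B(-9, 10))*I = (-64 + (-⅗ + I/5))*9 = (-323/5 + I/5)*9 = -2907/5 + 9*I/5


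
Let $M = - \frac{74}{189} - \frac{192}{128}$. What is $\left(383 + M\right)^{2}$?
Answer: $\frac{20752995481}{142884} \approx 1.4524 \cdot 10^{5}$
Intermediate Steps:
$M = - \frac{715}{378}$ ($M = \left(-74\right) \frac{1}{189} - \frac{3}{2} = - \frac{74}{189} - \frac{3}{2} = - \frac{715}{378} \approx -1.8915$)
$\left(383 + M\right)^{2} = \left(383 - \frac{715}{378}\right)^{2} = \left(\frac{144059}{378}\right)^{2} = \frac{20752995481}{142884}$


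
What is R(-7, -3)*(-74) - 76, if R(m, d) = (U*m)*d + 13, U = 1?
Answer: -2592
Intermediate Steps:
R(m, d) = 13 + d*m (R(m, d) = (1*m)*d + 13 = m*d + 13 = d*m + 13 = 13 + d*m)
R(-7, -3)*(-74) - 76 = (13 - 3*(-7))*(-74) - 76 = (13 + 21)*(-74) - 76 = 34*(-74) - 76 = -2516 - 76 = -2592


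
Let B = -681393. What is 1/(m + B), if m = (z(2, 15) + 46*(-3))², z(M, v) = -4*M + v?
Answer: -1/664232 ≈ -1.5055e-6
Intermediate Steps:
z(M, v) = v - 4*M
m = 17161 (m = ((15 - 4*2) + 46*(-3))² = ((15 - 8) - 138)² = (7 - 138)² = (-131)² = 17161)
1/(m + B) = 1/(17161 - 681393) = 1/(-664232) = -1/664232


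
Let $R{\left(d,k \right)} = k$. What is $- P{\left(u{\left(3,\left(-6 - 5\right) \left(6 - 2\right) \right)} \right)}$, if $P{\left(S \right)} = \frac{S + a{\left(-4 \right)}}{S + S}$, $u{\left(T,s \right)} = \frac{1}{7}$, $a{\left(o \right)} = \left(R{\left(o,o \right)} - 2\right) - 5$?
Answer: $38$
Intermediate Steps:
$a{\left(o \right)} = -7 + o$ ($a{\left(o \right)} = \left(o - 2\right) - 5 = \left(-2 + o\right) - 5 = -7 + o$)
$u{\left(T,s \right)} = \frac{1}{7}$
$P{\left(S \right)} = \frac{-11 + S}{2 S}$ ($P{\left(S \right)} = \frac{S - 11}{S + S} = \frac{S - 11}{2 S} = \left(-11 + S\right) \frac{1}{2 S} = \frac{-11 + S}{2 S}$)
$- P{\left(u{\left(3,\left(-6 - 5\right) \left(6 - 2\right) \right)} \right)} = - \frac{\frac{1}{\frac{1}{7}} \left(-11 + \frac{1}{7}\right)}{2} = - \frac{7 \left(-76\right)}{2 \cdot 7} = \left(-1\right) \left(-38\right) = 38$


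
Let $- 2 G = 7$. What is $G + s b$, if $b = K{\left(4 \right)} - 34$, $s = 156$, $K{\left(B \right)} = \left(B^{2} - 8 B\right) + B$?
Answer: $- \frac{14359}{2} \approx -7179.5$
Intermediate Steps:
$G = - \frac{7}{2}$ ($G = \left(- \frac{1}{2}\right) 7 = - \frac{7}{2} \approx -3.5$)
$K{\left(B \right)} = B^{2} - 7 B$
$b = -46$ ($b = 4 \left(-7 + 4\right) - 34 = 4 \left(-3\right) - 34 = -12 - 34 = -46$)
$G + s b = - \frac{7}{2} + 156 \left(-46\right) = - \frac{7}{2} - 7176 = - \frac{14359}{2}$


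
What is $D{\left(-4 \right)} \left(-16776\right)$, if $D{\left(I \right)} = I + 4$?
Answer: $0$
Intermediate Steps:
$D{\left(I \right)} = 4 + I$
$D{\left(-4 \right)} \left(-16776\right) = \left(4 - 4\right) \left(-16776\right) = 0 \left(-16776\right) = 0$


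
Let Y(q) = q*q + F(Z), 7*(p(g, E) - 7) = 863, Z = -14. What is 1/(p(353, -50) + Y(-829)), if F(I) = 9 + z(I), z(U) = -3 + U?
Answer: 7/4811543 ≈ 1.4548e-6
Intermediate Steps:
F(I) = 6 + I (F(I) = 9 + (-3 + I) = 6 + I)
p(g, E) = 912/7 (p(g, E) = 7 + (1/7)*863 = 7 + 863/7 = 912/7)
Y(q) = -8 + q**2 (Y(q) = q*q + (6 - 14) = q**2 - 8 = -8 + q**2)
1/(p(353, -50) + Y(-829)) = 1/(912/7 + (-8 + (-829)**2)) = 1/(912/7 + (-8 + 687241)) = 1/(912/7 + 687233) = 1/(4811543/7) = 7/4811543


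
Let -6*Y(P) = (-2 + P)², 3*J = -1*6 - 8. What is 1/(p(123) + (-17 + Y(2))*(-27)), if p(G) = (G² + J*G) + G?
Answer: 1/15137 ≈ 6.6063e-5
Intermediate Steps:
J = -14/3 (J = (-1*6 - 8)/3 = (-6 - 8)/3 = (⅓)*(-14) = -14/3 ≈ -4.6667)
Y(P) = -(-2 + P)²/6
p(G) = G² - 11*G/3 (p(G) = (G² - 14*G/3) + G = G² - 11*G/3)
1/(p(123) + (-17 + Y(2))*(-27)) = 1/((⅓)*123*(-11 + 3*123) + (-17 - (-2 + 2)²/6)*(-27)) = 1/((⅓)*123*(-11 + 369) + (-17 - ⅙*0²)*(-27)) = 1/((⅓)*123*358 + (-17 - ⅙*0)*(-27)) = 1/(14678 + (-17 + 0)*(-27)) = 1/(14678 - 17*(-27)) = 1/(14678 + 459) = 1/15137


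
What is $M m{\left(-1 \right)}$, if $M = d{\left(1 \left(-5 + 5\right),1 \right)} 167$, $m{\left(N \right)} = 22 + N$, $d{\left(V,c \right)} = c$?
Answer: $3507$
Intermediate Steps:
$M = 167$ ($M = 1 \cdot 167 = 167$)
$M m{\left(-1 \right)} = 167 \left(22 - 1\right) = 167 \cdot 21 = 3507$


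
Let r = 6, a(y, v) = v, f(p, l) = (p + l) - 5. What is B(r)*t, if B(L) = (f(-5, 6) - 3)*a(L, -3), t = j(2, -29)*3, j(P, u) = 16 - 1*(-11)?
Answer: 1701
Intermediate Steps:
j(P, u) = 27 (j(P, u) = 16 + 11 = 27)
f(p, l) = -5 + l + p (f(p, l) = (l + p) - 5 = -5 + l + p)
t = 81 (t = 27*3 = 81)
B(L) = 21 (B(L) = ((-5 + 6 - 5) - 3)*(-3) = (-4 - 3)*(-3) = -7*(-3) = 21)
B(r)*t = 21*81 = 1701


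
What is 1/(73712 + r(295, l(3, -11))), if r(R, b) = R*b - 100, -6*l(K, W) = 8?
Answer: 3/219656 ≈ 1.3658e-5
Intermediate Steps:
l(K, W) = -4/3 (l(K, W) = -1/6*8 = -4/3)
r(R, b) = -100 + R*b
1/(73712 + r(295, l(3, -11))) = 1/(73712 + (-100 + 295*(-4/3))) = 1/(73712 + (-100 - 1180/3)) = 1/(73712 - 1480/3) = 1/(219656/3) = 3/219656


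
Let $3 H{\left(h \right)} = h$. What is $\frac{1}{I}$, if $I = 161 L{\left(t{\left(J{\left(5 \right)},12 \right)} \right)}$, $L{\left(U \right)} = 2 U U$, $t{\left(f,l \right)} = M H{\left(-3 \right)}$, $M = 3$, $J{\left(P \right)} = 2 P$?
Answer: $\frac{1}{2898} \approx 0.00034507$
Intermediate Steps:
$H{\left(h \right)} = \frac{h}{3}$
$t{\left(f,l \right)} = -3$ ($t{\left(f,l \right)} = 3 \cdot \frac{1}{3} \left(-3\right) = 3 \left(-1\right) = -3$)
$L{\left(U \right)} = 2 U^{2}$
$I = 2898$ ($I = 161 \cdot 2 \left(-3\right)^{2} = 161 \cdot 2 \cdot 9 = 161 \cdot 18 = 2898$)
$\frac{1}{I} = \frac{1}{2898}$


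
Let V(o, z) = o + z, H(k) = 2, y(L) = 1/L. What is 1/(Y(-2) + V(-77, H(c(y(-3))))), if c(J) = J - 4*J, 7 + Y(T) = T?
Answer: -1/84 ≈ -0.011905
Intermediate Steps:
Y(T) = -7 + T
c(J) = -3*J
1/(Y(-2) + V(-77, H(c(y(-3))))) = 1/((-7 - 2) + (-77 + 2)) = 1/(-9 - 75) = 1/(-84) = -1/84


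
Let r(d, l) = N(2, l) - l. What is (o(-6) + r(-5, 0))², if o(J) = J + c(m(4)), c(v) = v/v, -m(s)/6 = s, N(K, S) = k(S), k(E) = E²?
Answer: 25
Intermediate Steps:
N(K, S) = S²
m(s) = -6*s
c(v) = 1
o(J) = 1 + J (o(J) = J + 1 = 1 + J)
r(d, l) = l² - l
(o(-6) + r(-5, 0))² = ((1 - 6) + 0*(-1 + 0))² = (-5 + 0*(-1))² = (-5 + 0)² = (-5)² = 25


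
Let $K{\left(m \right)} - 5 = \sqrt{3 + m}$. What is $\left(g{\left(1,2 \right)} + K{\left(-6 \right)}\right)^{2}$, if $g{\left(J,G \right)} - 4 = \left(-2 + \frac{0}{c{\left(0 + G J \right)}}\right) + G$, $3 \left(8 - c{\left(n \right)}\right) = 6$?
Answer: $\left(9 + i \sqrt{3}\right)^{2} \approx 78.0 + 31.177 i$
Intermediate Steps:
$c{\left(n \right)} = 6$ ($c{\left(n \right)} = 8 - 2 = 6$)
$g{\left(J,G \right)} = 2 + G$ ($g{\left(J,G \right)} = 4 + \left(\left(-2 + \frac{0}{6}\right) + G\right) = 4 + \left(\left(-2 + 0 \cdot \frac{1}{6}\right) + G\right) = 4 + \left(\left(-2 + 0\right) + G\right) = 4 + \left(-2 + G\right) = 2 + G$)
$K{\left(m \right)} = 5 + \sqrt{3 + m}$
$\left(g{\left(1,2 \right)} + K{\left(-6 \right)}\right)^{2} = \left(\left(2 + 2\right) + \left(5 + \sqrt{3 - 6}\right)\right)^{2} = \left(4 + \left(5 + \sqrt{-3}\right)\right)^{2} = \left(4 + \left(5 + i \sqrt{3}\right)\right)^{2} = \left(9 + i \sqrt{3}\right)^{2}$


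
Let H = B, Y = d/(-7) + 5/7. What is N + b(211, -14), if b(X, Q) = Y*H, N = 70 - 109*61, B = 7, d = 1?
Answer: -6575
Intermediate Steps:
Y = 4/7 (Y = 1/(-7) + 5/7 = 1*(-⅐) + 5*(⅐) = -⅐ + 5/7 = 4/7 ≈ 0.57143)
N = -6579 (N = 70 - 6649 = -6579)
H = 7
b(X, Q) = 4 (b(X, Q) = (4/7)*7 = 4)
N + b(211, -14) = -6579 + 4 = -6575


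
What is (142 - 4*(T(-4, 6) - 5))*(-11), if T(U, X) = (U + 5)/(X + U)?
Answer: -1760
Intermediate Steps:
T(U, X) = (5 + U)/(U + X)
(142 - 4*(T(-4, 6) - 5))*(-11) = (142 - 4*((5 - 4)/(-4 + 6) - 5))*(-11) = (142 - 4*(1/2 - 5))*(-11) = (142 - 4*((½)*1 - 5))*(-11) = (142 - 4*(½ - 5))*(-11) = (142 - 4*(-9/2))*(-11) = (142 + 18)*(-11) = 160*(-11) = -1760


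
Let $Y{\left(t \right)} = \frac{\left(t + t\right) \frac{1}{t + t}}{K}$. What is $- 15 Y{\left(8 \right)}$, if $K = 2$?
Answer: $- \frac{15}{2} \approx -7.5$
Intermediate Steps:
$Y{\left(t \right)} = \frac{1}{2}$ ($Y{\left(t \right)} = \frac{\left(t + t\right) \frac{1}{t + t}}{2} = \frac{2 t}{2 t} \frac{1}{2} = 2 t \frac{1}{2 t} \frac{1}{2} = 1 \cdot \frac{1}{2} = \frac{1}{2}$)
$- 15 Y{\left(8 \right)} = \left(-15\right) \frac{1}{2} = - \frac{15}{2}$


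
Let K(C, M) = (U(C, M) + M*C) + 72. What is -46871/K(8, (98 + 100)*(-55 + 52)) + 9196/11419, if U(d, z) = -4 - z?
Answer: 30149031/2458090 ≈ 12.265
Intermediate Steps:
K(C, M) = 68 - M + C*M (K(C, M) = ((-4 - M) + M*C) + 72 = ((-4 - M) + C*M) + 72 = (-4 - M + C*M) + 72 = 68 - M + C*M)
-46871/K(8, (98 + 100)*(-55 + 52)) + 9196/11419 = -46871/(68 - (98 + 100)*(-55 + 52) + 8*((98 + 100)*(-55 + 52))) + 9196/11419 = -46871/(68 - 198*(-3) + 8*(198*(-3))) + 9196*(1/11419) = -46871/(68 - 1*(-594) + 8*(-594)) + 484/601 = -46871/(68 + 594 - 4752) + 484/601 = -46871/(-4090) + 484/601 = -46871*(-1/4090) + 484/601 = 46871/4090 + 484/601 = 30149031/2458090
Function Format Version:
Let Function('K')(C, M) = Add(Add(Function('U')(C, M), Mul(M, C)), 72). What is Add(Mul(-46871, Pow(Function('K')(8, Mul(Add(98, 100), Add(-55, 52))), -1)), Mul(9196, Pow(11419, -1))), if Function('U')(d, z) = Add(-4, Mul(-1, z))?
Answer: Rational(30149031, 2458090) ≈ 12.265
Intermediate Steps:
Function('K')(C, M) = Add(68, Mul(-1, M), Mul(C, M)) (Function('K')(C, M) = Add(Add(Add(-4, Mul(-1, M)), Mul(M, C)), 72) = Add(Add(Add(-4, Mul(-1, M)), Mul(C, M)), 72) = Add(Add(-4, Mul(-1, M), Mul(C, M)), 72) = Add(68, Mul(-1, M), Mul(C, M)))
Add(Mul(-46871, Pow(Function('K')(8, Mul(Add(98, 100), Add(-55, 52))), -1)), Mul(9196, Pow(11419, -1))) = Add(Mul(-46871, Pow(Add(68, Mul(-1, Mul(Add(98, 100), Add(-55, 52))), Mul(8, Mul(Add(98, 100), Add(-55, 52)))), -1)), Mul(9196, Pow(11419, -1))) = Add(Mul(-46871, Pow(Add(68, Mul(-1, Mul(198, -3)), Mul(8, Mul(198, -3))), -1)), Mul(9196, Rational(1, 11419))) = Add(Mul(-46871, Pow(Add(68, Mul(-1, -594), Mul(8, -594)), -1)), Rational(484, 601)) = Add(Mul(-46871, Pow(Add(68, 594, -4752), -1)), Rational(484, 601)) = Add(Mul(-46871, Pow(-4090, -1)), Rational(484, 601)) = Add(Mul(-46871, Rational(-1, 4090)), Rational(484, 601)) = Add(Rational(46871, 4090), Rational(484, 601)) = Rational(30149031, 2458090)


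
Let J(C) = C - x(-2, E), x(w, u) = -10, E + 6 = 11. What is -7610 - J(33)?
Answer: -7653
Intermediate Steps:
E = 5 (E = -6 + 11 = 5)
J(C) = 10 + C (J(C) = C - 1*(-10) = C + 10 = 10 + C)
-7610 - J(33) = -7610 - (10 + 33) = -7610 - 1*43 = -7610 - 43 = -7653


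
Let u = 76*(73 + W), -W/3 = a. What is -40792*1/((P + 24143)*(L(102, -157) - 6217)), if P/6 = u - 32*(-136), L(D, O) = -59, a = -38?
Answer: 10198/212641863 ≈ 4.7959e-5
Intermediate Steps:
W = 114 (W = -3*(-38) = 114)
u = 14212 (u = 76*(73 + 114) = 76*187 = 14212)
P = 111384 (P = 6*(14212 - 32*(-136)) = 6*(14212 - 1*(-4352)) = 6*(14212 + 4352) = 6*18564 = 111384)
-40792*1/((P + 24143)*(L(102, -157) - 6217)) = -40792*1/((-59 - 6217)*(111384 + 24143)) = -40792/(135527*(-6276)) = -40792/(-850567452) = -40792*(-1/850567452) = 10198/212641863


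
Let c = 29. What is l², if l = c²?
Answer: 707281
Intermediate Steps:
l = 841 (l = 29² = 841)
l² = 841² = 707281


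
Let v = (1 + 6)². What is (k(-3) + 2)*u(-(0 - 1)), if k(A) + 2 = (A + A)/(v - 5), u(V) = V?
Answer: -3/22 ≈ -0.13636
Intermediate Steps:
v = 49 (v = 7² = 49)
k(A) = -2 + A/22 (k(A) = -2 + (A + A)/(49 - 5) = -2 + (2*A)/44 = -2 + (2*A)*(1/44) = -2 + A/22)
(k(-3) + 2)*u(-(0 - 1)) = ((-2 + (1/22)*(-3)) + 2)*(-(0 - 1)) = ((-2 - 3/22) + 2)*(-1*(-1)) = (-47/22 + 2)*1 = -3/22*1 = -3/22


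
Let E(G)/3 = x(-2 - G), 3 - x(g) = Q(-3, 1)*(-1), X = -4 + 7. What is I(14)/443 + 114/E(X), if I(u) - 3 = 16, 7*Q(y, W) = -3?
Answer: 59090/3987 ≈ 14.821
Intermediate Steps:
Q(y, W) = -3/7 (Q(y, W) = (1/7)*(-3) = -3/7)
X = 3
I(u) = 19 (I(u) = 3 + 16 = 19)
x(g) = 18/7 (x(g) = 3 - (-3)*(-1)/7 = 3 - 1*3/7 = 3 - 3/7 = 18/7)
E(G) = 54/7 (E(G) = 3*(18/7) = 54/7)
I(14)/443 + 114/E(X) = 19/443 + 114/(54/7) = 19*(1/443) + 114*(7/54) = 19/443 + 133/9 = 59090/3987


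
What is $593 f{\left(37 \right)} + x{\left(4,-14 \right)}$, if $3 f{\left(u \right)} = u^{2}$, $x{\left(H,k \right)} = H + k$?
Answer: $\frac{811787}{3} \approx 2.706 \cdot 10^{5}$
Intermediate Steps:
$f{\left(u \right)} = \frac{u^{2}}{3}$
$593 f{\left(37 \right)} + x{\left(4,-14 \right)} = 593 \frac{37^{2}}{3} + \left(4 - 14\right) = 593 \cdot \frac{1}{3} \cdot 1369 - 10 = 593 \cdot \frac{1369}{3} - 10 = \frac{811817}{3} - 10 = \frac{811787}{3}$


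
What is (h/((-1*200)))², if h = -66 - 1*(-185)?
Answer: 14161/40000 ≈ 0.35402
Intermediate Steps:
h = 119 (h = -66 + 185 = 119)
(h/((-1*200)))² = (119/((-1*200)))² = (119/(-200))² = (119*(-1/200))² = (-119/200)² = 14161/40000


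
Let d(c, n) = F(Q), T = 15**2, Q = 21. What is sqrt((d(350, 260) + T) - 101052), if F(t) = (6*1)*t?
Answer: 3*I*sqrt(11189) ≈ 317.33*I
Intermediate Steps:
T = 225
F(t) = 6*t
d(c, n) = 126 (d(c, n) = 6*21 = 126)
sqrt((d(350, 260) + T) - 101052) = sqrt((126 + 225) - 101052) = sqrt(351 - 101052) = sqrt(-100701) = 3*I*sqrt(11189)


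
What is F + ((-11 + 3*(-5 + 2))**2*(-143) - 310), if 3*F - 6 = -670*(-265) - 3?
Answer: 5023/3 ≈ 1674.3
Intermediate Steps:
F = 177553/3 (F = 2 + (-670*(-265) - 3)/3 = 2 + (177550 - 3)/3 = 2 + (1/3)*177547 = 2 + 177547/3 = 177553/3 ≈ 59184.)
F + ((-11 + 3*(-5 + 2))**2*(-143) - 310) = 177553/3 + ((-11 + 3*(-5 + 2))**2*(-143) - 310) = 177553/3 + ((-11 + 3*(-3))**2*(-143) - 310) = 177553/3 + ((-11 - 9)**2*(-143) - 310) = 177553/3 + ((-20)**2*(-143) - 310) = 177553/3 + (400*(-143) - 310) = 177553/3 + (-57200 - 310) = 177553/3 - 57510 = 5023/3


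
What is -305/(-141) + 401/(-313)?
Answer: 38924/44133 ≈ 0.88197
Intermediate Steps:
-305/(-141) + 401/(-313) = -305*(-1/141) + 401*(-1/313) = 305/141 - 401/313 = 38924/44133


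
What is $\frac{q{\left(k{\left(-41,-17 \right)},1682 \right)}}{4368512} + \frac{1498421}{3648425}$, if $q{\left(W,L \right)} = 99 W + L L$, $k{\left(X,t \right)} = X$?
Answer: $\frac{16852907892177}{15938188393600} \approx 1.0574$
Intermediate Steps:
$q{\left(W,L \right)} = L^{2} + 99 W$ ($q{\left(W,L \right)} = 99 W + L^{2} = L^{2} + 99 W$)
$\frac{q{\left(k{\left(-41,-17 \right)},1682 \right)}}{4368512} + \frac{1498421}{3648425} = \frac{1682^{2} + 99 \left(-41\right)}{4368512} + \frac{1498421}{3648425} = \left(2829124 - 4059\right) \frac{1}{4368512} + 1498421 \cdot \frac{1}{3648425} = 2825065 \cdot \frac{1}{4368512} + \frac{1498421}{3648425} = \frac{2825065}{4368512} + \frac{1498421}{3648425} = \frac{16852907892177}{15938188393600}$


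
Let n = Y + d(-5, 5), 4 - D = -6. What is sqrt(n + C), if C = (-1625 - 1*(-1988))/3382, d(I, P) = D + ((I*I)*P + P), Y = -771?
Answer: I*sqrt(7216102378)/3382 ≈ 25.118*I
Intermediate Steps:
D = 10 (D = 4 - 1*(-6) = 4 + 6 = 10)
d(I, P) = 10 + P + P*I**2 (d(I, P) = 10 + ((I*I)*P + P) = 10 + (I**2*P + P) = 10 + (P*I**2 + P) = 10 + (P + P*I**2) = 10 + P + P*I**2)
C = 363/3382 (C = (-1625 + 1988)*(1/3382) = 363*(1/3382) = 363/3382 ≈ 0.10733)
n = -631 (n = -771 + (10 + 5 + 5*(-5)**2) = -771 + (10 + 5 + 5*25) = -771 + (10 + 5 + 125) = -771 + 140 = -631)
sqrt(n + C) = sqrt(-631 + 363/3382) = sqrt(-2133679/3382) = I*sqrt(7216102378)/3382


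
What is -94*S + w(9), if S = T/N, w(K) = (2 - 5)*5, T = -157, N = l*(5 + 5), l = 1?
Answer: 7304/5 ≈ 1460.8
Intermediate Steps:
N = 10 (N = 1*(5 + 5) = 1*10 = 10)
w(K) = -15 (w(K) = -3*5 = -15)
S = -157/10 ≈ -15.700
-94*S + w(9) = -94*(-157/10) - 15 = 7379/5 - 15 = 7304/5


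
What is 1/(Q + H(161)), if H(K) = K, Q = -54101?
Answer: -1/53940 ≈ -1.8539e-5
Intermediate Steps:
1/(Q + H(161)) = 1/(-54101 + 161) = 1/(-53940) = -1/53940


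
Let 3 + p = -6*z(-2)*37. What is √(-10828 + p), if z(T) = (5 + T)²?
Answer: I*√12829 ≈ 113.27*I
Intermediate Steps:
p = -2001 (p = -3 - 6*(5 - 2)²*37 = -3 - 6*3²*37 = -3 - 6*9*37 = -3 - 54*37 = -3 - 1998 = -2001)
√(-10828 + p) = √(-10828 - 2001) = √(-12829) = I*√12829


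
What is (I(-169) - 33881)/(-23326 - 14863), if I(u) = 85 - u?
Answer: 33627/38189 ≈ 0.88054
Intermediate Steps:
(I(-169) - 33881)/(-23326 - 14863) = ((85 - 1*(-169)) - 33881)/(-23326 - 14863) = ((85 + 169) - 33881)/(-38189) = (254 - 33881)*(-1/38189) = -33627*(-1/38189) = 33627/38189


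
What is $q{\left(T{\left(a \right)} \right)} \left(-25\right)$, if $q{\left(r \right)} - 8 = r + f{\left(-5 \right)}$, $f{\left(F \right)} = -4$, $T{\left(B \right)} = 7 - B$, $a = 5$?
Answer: $-150$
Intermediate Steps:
$q{\left(r \right)} = 4 + r$ ($q{\left(r \right)} = 8 + \left(r - 4\right) = 8 + \left(-4 + r\right) = 4 + r$)
$q{\left(T{\left(a \right)} \right)} \left(-25\right) = \left(4 + \left(7 - 5\right)\right) \left(-25\right) = \left(4 + 2\right) \left(-25\right) = 6 \left(-25\right) = -150$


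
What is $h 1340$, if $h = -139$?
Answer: $-186260$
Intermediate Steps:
$h 1340 = \left(-139\right) 1340 = -186260$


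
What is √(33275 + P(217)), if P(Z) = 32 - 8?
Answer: √33299 ≈ 182.48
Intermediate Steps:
P(Z) = 24
√(33275 + P(217)) = √(33275 + 24) = √33299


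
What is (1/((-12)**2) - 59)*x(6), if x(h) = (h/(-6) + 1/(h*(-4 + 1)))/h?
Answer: 161405/15552 ≈ 10.378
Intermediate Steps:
x(h) = (-1/(3*h) - h/6)/h (x(h) = (h*(-1/6) + 1/(h*(-3)))/h = (-h/6 - 1/3/h)/h = (-h/6 - 1/(3*h))/h = (-1/(3*h) - h/6)/h)
(1/((-12)**2) - 59)*x(6) = (1/((-12)**2) - 59)*((1/6)*(-2 - 1*6**2)/6**2) = (1/144 - 59)*((1/6)*(1/36)*(-2 - 1*36)) = (1/144 - 59)*((1/6)*(1/36)*(-2 - 36)) = -8495*(-38)/(864*36) = -8495/144*(-19/108) = 161405/15552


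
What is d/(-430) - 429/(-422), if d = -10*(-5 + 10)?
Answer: 20557/18146 ≈ 1.1329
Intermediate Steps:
d = -50 (d = -10*5 = -50)
d/(-430) - 429/(-422) = -50/(-430) - 429/(-422) = -50*(-1/430) - 429*(-1/422) = 5/43 + 429/422 = 20557/18146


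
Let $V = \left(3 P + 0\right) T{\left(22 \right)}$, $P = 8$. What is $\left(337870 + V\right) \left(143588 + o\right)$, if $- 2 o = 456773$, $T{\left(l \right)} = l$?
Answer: $-28695642803$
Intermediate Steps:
$o = - \frac{456773}{2}$ ($o = \left(- \frac{1}{2}\right) 456773 = - \frac{456773}{2} \approx -2.2839 \cdot 10^{5}$)
$V = 528$ ($V = \left(3 \cdot 8 + 0\right) 22 = \left(24 + 0\right) 22 = 24 \cdot 22 = 528$)
$\left(337870 + V\right) \left(143588 + o\right) = \left(337870 + 528\right) \left(143588 - \frac{456773}{2}\right) = 338398 \left(- \frac{169597}{2}\right) = -28695642803$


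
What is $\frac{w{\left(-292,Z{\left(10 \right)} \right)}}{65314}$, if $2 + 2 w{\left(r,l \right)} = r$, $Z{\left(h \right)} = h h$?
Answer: $- \frac{147}{65314} \approx -0.0022507$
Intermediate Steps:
$Z{\left(h \right)} = h^{2}$
$w{\left(r,l \right)} = -1 + \frac{r}{2}$
$\frac{w{\left(-292,Z{\left(10 \right)} \right)}}{65314} = \frac{-1 + \frac{1}{2} \left(-292\right)}{65314} = \left(-1 - 146\right) \frac{1}{65314} = \left(-147\right) \frac{1}{65314} = - \frac{147}{65314}$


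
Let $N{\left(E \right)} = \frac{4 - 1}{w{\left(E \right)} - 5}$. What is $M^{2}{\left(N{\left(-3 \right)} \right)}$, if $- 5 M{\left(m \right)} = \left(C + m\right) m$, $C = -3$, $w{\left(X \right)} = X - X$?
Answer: $\frac{2916}{15625} \approx 0.18662$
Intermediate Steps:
$w{\left(X \right)} = 0$
$N{\left(E \right)} = - \frac{3}{5}$ ($N{\left(E \right)} = \frac{4 - 1}{0 - 5} = \frac{3}{-5} = 3 \left(- \frac{1}{5}\right) = - \frac{3}{5}$)
$M{\left(m \right)} = - \frac{m \left(-3 + m\right)}{5}$ ($M{\left(m \right)} = - \frac{\left(-3 + m\right) m}{5} = - \frac{m \left(-3 + m\right)}{5}$)
$M^{2}{\left(N{\left(-3 \right)} \right)} = \left(\frac{1}{5} \left(- \frac{3}{5}\right) \left(3 - - \frac{3}{5}\right)\right)^{2} = \left(\frac{1}{5} \left(- \frac{3}{5}\right) \left(3 + \frac{3}{5}\right)\right)^{2} = \left(\frac{1}{5} \left(- \frac{3}{5}\right) \frac{18}{5}\right)^{2} = \left(- \frac{54}{125}\right)^{2} = \frac{2916}{15625}$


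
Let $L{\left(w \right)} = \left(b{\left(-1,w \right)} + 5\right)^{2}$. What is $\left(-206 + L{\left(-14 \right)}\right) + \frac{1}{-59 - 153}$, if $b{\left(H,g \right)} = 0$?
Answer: $- \frac{38373}{212} \approx -181.0$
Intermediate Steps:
$L{\left(w \right)} = 25$ ($L{\left(w \right)} = \left(0 + 5\right)^{2} = 5^{2} = 25$)
$\left(-206 + L{\left(-14 \right)}\right) + \frac{1}{-59 - 153} = \left(-206 + 25\right) + \frac{1}{-59 - 153} = -181 + \frac{1}{-212} = -181 - \frac{1}{212} = - \frac{38373}{212}$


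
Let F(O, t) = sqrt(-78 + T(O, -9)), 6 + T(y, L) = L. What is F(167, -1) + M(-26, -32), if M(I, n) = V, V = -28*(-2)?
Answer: 56 + I*sqrt(93) ≈ 56.0 + 9.6436*I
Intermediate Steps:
T(y, L) = -6 + L
F(O, t) = I*sqrt(93) (F(O, t) = sqrt(-78 + (-6 - 9)) = sqrt(-78 - 15) = sqrt(-93) = I*sqrt(93))
V = 56
M(I, n) = 56
F(167, -1) + M(-26, -32) = I*sqrt(93) + 56 = 56 + I*sqrt(93)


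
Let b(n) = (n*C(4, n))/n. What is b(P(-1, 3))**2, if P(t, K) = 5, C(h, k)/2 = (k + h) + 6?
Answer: 900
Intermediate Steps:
C(h, k) = 12 + 2*h + 2*k (C(h, k) = 2*((k + h) + 6) = 2*((h + k) + 6) = 2*(6 + h + k) = 12 + 2*h + 2*k)
b(n) = 20 + 2*n (b(n) = (n*(12 + 2*4 + 2*n))/n = (n*(12 + 8 + 2*n))/n = (n*(20 + 2*n))/n = 20 + 2*n)
b(P(-1, 3))**2 = (20 + 2*5)**2 = (20 + 10)**2 = 30**2 = 900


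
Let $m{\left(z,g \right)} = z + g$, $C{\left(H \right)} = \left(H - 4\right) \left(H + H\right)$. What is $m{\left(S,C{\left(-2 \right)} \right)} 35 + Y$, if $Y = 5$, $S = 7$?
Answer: $1090$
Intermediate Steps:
$C{\left(H \right)} = 2 H \left(-4 + H\right)$ ($C{\left(H \right)} = \left(-4 + H\right) 2 H = 2 H \left(-4 + H\right)$)
$m{\left(z,g \right)} = g + z$
$m{\left(S,C{\left(-2 \right)} \right)} 35 + Y = \left(2 \left(-2\right) \left(-4 - 2\right) + 7\right) 35 + 5 = \left(2 \left(-2\right) \left(-6\right) + 7\right) 35 + 5 = \left(24 + 7\right) 35 + 5 = 31 \cdot 35 + 5 = 1085 + 5 = 1090$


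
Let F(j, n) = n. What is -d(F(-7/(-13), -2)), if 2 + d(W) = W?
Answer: 4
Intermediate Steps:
d(W) = -2 + W
-d(F(-7/(-13), -2)) = -(-2 - 2) = -1*(-4) = 4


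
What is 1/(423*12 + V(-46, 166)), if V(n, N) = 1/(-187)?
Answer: 187/949211 ≈ 0.00019701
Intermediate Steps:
V(n, N) = -1/187
1/(423*12 + V(-46, 166)) = 1/(423*12 - 1/187) = 1/(5076 - 1/187) = 1/(949211/187) = 187/949211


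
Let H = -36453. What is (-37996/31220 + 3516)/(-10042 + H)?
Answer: -3918983/51841925 ≈ -0.075595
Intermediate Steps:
(-37996/31220 + 3516)/(-10042 + H) = (-37996/31220 + 3516)/(-10042 - 36453) = (-37996*1/31220 + 3516)/(-46495) = (-1357/1115 + 3516)*(-1/46495) = (3918983/1115)*(-1/46495) = -3918983/51841925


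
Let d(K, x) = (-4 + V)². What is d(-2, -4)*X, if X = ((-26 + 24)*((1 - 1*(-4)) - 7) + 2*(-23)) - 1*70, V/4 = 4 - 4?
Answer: -1792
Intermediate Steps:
V = 0 (V = 4*(4 - 4) = 4*0 = 0)
X = -112 (X = (-2*((1 + 4) - 7) - 46) - 70 = (-2*(5 - 7) - 46) - 70 = (-2*(-2) - 46) - 70 = (4 - 46) - 70 = -42 - 70 = -112)
d(K, x) = 16 (d(K, x) = (-4 + 0)² = (-4)² = 16)
d(-2, -4)*X = 16*(-112) = -1792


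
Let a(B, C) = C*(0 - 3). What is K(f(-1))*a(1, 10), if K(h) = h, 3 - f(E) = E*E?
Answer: -60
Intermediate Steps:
f(E) = 3 - E² (f(E) = 3 - E*E = 3 - E²)
a(B, C) = -3*C (a(B, C) = C*(-3) = -3*C)
K(f(-1))*a(1, 10) = (3 - 1*(-1)²)*(-3*10) = (3 - 1*1)*(-30) = (3 - 1)*(-30) = 2*(-30) = -60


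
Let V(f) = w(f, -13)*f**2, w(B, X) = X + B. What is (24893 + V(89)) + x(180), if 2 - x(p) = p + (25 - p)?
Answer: 626866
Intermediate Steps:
x(p) = -23 (x(p) = 2 - (p + (25 - p)) = 2 - 1*25 = 2 - 25 = -23)
w(B, X) = B + X
V(f) = f**2*(-13 + f) (V(f) = (f - 13)*f**2 = (-13 + f)*f**2 = f**2*(-13 + f))
(24893 + V(89)) + x(180) = (24893 + 89**2*(-13 + 89)) - 23 = (24893 + 7921*76) - 23 = (24893 + 601996) - 23 = 626889 - 23 = 626866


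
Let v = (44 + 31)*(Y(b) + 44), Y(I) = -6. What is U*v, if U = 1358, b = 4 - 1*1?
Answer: 3870300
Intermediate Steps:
b = 3 (b = 4 - 1 = 3)
v = 2850 (v = (44 + 31)*(-6 + 44) = 75*38 = 2850)
U*v = 1358*2850 = 3870300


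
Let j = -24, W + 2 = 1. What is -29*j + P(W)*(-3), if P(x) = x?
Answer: 699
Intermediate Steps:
W = -1 (W = -2 + 1 = -1)
-29*j + P(W)*(-3) = -29*(-24) - 1*(-3) = 696 + 3 = 699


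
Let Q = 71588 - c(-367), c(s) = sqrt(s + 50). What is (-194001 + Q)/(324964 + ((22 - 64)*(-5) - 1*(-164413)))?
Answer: -122413/489587 - I*sqrt(317)/489587 ≈ -0.25003 - 3.6366e-5*I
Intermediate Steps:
c(s) = sqrt(50 + s)
Q = 71588 - I*sqrt(317) (Q = 71588 - sqrt(50 - 367) = 71588 - sqrt(-317) = 71588 - I*sqrt(317) ≈ 71588.0 - 17.805*I)
(-194001 + Q)/(324964 + ((22 - 64)*(-5) - 1*(-164413))) = (-194001 + (71588 - I*sqrt(317)))/(324964 + ((22 - 64)*(-5) - 1*(-164413))) = (-122413 - I*sqrt(317))/(324964 + (-42*(-5) + 164413)) = (-122413 - I*sqrt(317))/(324964 + (210 + 164413)) = (-122413 - I*sqrt(317))/(324964 + 164623) = (-122413 - I*sqrt(317))/489587 = (-122413 - I*sqrt(317))*(1/489587) = -122413/489587 - I*sqrt(317)/489587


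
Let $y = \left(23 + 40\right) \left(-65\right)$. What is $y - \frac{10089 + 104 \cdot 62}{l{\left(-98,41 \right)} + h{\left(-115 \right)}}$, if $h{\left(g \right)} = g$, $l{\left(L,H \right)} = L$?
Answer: $- \frac{855698}{213} \approx -4017.4$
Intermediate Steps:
$y = -4095$ ($y = 63 \left(-65\right) = -4095$)
$y - \frac{10089 + 104 \cdot 62}{l{\left(-98,41 \right)} + h{\left(-115 \right)}} = -4095 - \frac{10089 + 104 \cdot 62}{-98 - 115} = -4095 - \frac{10089 + 6448}{-213} = -4095 - 16537 \left(- \frac{1}{213}\right) = -4095 - - \frac{16537}{213} = -4095 + \frac{16537}{213} = - \frac{855698}{213}$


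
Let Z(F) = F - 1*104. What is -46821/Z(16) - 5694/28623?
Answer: 446552137/839608 ≈ 531.86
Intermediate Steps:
Z(F) = -104 + F (Z(F) = F - 104 = -104 + F)
-46821/Z(16) - 5694/28623 = -46821/(-104 + 16) - 5694/28623 = -46821/(-88) - 5694*1/28623 = -46821*(-1/88) - 1898/9541 = 46821/88 - 1898/9541 = 446552137/839608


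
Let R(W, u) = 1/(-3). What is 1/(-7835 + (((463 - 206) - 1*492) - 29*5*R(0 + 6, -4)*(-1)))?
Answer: -3/24355 ≈ -0.00012318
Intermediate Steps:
R(W, u) = -⅓
1/(-7835 + (((463 - 206) - 1*492) - 29*5*R(0 + 6, -4)*(-1))) = 1/(-7835 + (((463 - 206) - 1*492) - 29*5*(-⅓)*(-1))) = 1/(-7835 + ((257 - 492) - (-145)*(-1)/3)) = 1/(-7835 + (-235 - 29*5/3)) = 1/(-7835 + (-235 - 145/3)) = 1/(-7835 - 850/3) = 1/(-24355/3) = -3/24355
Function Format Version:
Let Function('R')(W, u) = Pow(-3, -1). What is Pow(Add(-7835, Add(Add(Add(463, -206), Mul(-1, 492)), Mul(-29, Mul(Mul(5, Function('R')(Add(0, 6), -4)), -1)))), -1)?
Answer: Rational(-3, 24355) ≈ -0.00012318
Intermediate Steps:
Function('R')(W, u) = Rational(-1, 3)
Pow(Add(-7835, Add(Add(Add(463, -206), Mul(-1, 492)), Mul(-29, Mul(Mul(5, Function('R')(Add(0, 6), -4)), -1)))), -1) = Pow(Add(-7835, Add(Add(Add(463, -206), Mul(-1, 492)), Mul(-29, Mul(Mul(5, Rational(-1, 3)), -1)))), -1) = Pow(Add(-7835, Add(Add(257, -492), Mul(-29, Mul(Rational(-5, 3), -1)))), -1) = Pow(Add(-7835, Add(-235, Mul(-29, Rational(5, 3)))), -1) = Pow(Add(-7835, Add(-235, Rational(-145, 3))), -1) = Pow(Add(-7835, Rational(-850, 3)), -1) = Pow(Rational(-24355, 3), -1) = Rational(-3, 24355)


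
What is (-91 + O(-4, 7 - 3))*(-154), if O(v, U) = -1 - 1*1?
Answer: 14322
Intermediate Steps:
O(v, U) = -2 (O(v, U) = -1 - 1 = -2)
(-91 + O(-4, 7 - 3))*(-154) = (-91 - 2)*(-154) = -93*(-154) = 14322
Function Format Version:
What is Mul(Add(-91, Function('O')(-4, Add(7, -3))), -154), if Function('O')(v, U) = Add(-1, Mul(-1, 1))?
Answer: 14322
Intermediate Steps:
Function('O')(v, U) = -2 (Function('O')(v, U) = Add(-1, -1) = -2)
Mul(Add(-91, Function('O')(-4, Add(7, -3))), -154) = Mul(Add(-91, -2), -154) = Mul(-93, -154) = 14322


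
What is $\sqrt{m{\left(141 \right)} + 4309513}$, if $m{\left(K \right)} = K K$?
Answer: $\sqrt{4329394} \approx 2080.7$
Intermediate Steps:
$m{\left(K \right)} = K^{2}$
$\sqrt{m{\left(141 \right)} + 4309513} = \sqrt{141^{2} + 4309513} = \sqrt{19881 + 4309513} = \sqrt{4329394}$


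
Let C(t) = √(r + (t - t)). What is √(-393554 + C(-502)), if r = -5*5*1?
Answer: √(-393554 + 5*I) ≈ 0.004 + 627.34*I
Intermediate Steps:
r = -25 (r = -25*1 = -25)
C(t) = 5*I (C(t) = √(-25 + (t - t)) = √(-25 + 0) = √(-25) = 5*I)
√(-393554 + C(-502)) = √(-393554 + 5*I)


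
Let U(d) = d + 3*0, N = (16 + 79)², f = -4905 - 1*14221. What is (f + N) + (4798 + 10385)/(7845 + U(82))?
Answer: -80055444/7927 ≈ -10099.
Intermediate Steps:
f = -19126 (f = -4905 - 14221 = -19126)
N = 9025 (N = 95² = 9025)
U(d) = d (U(d) = d + 0 = d)
(f + N) + (4798 + 10385)/(7845 + U(82)) = (-19126 + 9025) + (4798 + 10385)/(7845 + 82) = -10101 + 15183/7927 = -80055444/7927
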